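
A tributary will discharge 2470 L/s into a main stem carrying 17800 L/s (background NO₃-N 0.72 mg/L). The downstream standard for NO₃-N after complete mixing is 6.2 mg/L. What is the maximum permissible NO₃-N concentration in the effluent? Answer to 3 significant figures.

At the limit, (Qr·Cr + Qe·Cₑ)/(Qr + Qe) = 6.2:
Cₑ = (20270·6.2 − 17800·0.7200) / 2470 = 45.69 mg/L.

45.7 mg/L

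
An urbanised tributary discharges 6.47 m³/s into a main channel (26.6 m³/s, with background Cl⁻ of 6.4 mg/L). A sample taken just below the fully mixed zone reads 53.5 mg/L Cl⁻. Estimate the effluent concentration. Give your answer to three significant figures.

Mass balance: 26.60·6.400 + 6.470·Cₑ = 33.07·53.50
→ Cₑ = (33.07·53.50 − 26.60·6.400) / 6.470 = 247.1 mg/L.

247 mg/L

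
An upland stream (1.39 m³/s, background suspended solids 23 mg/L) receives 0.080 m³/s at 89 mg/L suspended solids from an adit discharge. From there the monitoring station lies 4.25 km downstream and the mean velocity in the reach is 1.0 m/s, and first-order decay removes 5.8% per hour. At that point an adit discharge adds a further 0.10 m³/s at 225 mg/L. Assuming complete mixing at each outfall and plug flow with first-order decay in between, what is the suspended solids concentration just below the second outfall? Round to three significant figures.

Mass balance: C = (1.390·23.00 + 0.08000·89.00) / 1.470 = 39.09/1.470 = 26.59 mg/L; combined flow 1.470 m³/s.
Travel time t = 4.25·1000 / 1.0 = 4250 s = 1.181 h.
5.8%/h lost → k = −ln(1 − 0.058) = 0.05975 h⁻¹.
First-order decay: C = 26.59·exp(−k·t) = 26.59·0.9319 = 24.78 mg/L.
At the second outfall, C = (1.470·24.78 + 0.1000·225.0) / (1.470 + 0.1000) = 37.53 mg/L.

37.5 mg/L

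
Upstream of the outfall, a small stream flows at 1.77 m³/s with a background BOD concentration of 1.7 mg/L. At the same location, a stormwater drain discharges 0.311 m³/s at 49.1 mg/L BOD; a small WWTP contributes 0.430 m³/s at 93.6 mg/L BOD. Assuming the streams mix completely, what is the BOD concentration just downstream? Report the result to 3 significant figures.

Mass balance: C = (1.770·1.700 + 0.3110·49.10 + 0.4300·93.60) / 2.511 = 58.53/2.511 = 23.31 mg/L.

23.3 mg/L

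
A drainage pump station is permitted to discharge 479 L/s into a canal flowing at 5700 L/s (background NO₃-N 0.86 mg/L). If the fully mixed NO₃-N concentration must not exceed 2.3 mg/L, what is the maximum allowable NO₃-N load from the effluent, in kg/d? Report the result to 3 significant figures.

Mass balance at the limit: 5700·0.8600 + 479.0·Cₑ = 6179·2.3 → Cₑ = 19.44 mg/L.
479.0 L/s = 0.4790 m³/s. Load = 0.4790 m³/s × 19.44 g/m³ × 86 400 s/d = 804.4 kg/d.

804 kg/d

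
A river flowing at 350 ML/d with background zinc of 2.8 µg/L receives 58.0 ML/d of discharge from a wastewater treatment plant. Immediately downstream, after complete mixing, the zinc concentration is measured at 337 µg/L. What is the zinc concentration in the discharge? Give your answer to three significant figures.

Mass balance: 350.0·2.800 + 58.00·Cₑ = 408.0·337.0
→ Cₑ = (408.0·337.0 − 350.0·2.800) / 58.00 = 2354 µg/L.

2350 µg/L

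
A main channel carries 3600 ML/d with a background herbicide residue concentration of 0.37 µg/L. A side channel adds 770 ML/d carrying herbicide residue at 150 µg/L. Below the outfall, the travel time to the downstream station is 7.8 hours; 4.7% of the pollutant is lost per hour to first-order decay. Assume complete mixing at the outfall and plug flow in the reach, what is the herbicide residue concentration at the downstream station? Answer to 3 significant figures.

18.4 µg/L

Mass balance: C = (3600·0.3700 + 770.0·150.0) / 4370 = 116800/4370 = 26.74 µg/L.
4.7%/h lost → k = −ln(1 − 0.047) = 0.04814 h⁻¹.
After decay, C = 26.74 × e^(−kt) = 26.74 × 0.6869 = 18.37 µg/L.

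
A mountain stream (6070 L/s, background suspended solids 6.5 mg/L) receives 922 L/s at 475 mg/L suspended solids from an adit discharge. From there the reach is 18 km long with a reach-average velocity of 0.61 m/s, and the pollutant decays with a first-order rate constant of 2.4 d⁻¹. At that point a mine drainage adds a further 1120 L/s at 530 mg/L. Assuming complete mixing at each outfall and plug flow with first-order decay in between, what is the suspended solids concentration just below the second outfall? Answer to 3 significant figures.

99.1 mg/L

Mixed concentration C = ΣQC/ΣQ = (6070·6.500 + 922.0·475.0) / 6992 = 477400/6992 = 68.28 mg/L; combined flow 6992 L/s.
Travel time t = 18·1000 / 0.61 = 29510 s = 8.197 h.
Applying C = C₀e^(−kt): 68.28 × 0.4406 = 30.08 mg/L.
Second outfall: C = (6992·30.08 + 1120·530.0)/8112 = 99.10 mg/L.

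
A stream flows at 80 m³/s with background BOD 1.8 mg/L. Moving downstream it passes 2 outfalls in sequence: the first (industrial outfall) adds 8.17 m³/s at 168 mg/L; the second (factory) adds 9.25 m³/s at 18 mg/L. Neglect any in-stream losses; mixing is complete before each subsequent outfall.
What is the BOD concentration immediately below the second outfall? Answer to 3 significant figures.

Below outfall 1: Q → 88.17 m³/s, C = (80.00·1.800 + 8.170·168.0)/88.17 = 17.20 mg/L.
Below outfall 2: Q → 97.42 m³/s, C = (88.17·17.20 + 9.250·18.00)/97.42 = 17.28 mg/L.

17.3 mg/L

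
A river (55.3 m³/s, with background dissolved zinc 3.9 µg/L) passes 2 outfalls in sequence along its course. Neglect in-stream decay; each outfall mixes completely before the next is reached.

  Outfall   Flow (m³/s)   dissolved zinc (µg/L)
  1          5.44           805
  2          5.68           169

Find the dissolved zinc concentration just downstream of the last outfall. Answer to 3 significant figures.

83.6 µg/L

Below outfall 1: Q → 60.74 m³/s, C = (55.30·3.900 + 5.440·805.0)/60.74 = 75.65 µg/L.
Below outfall 2: Q → 66.42 m³/s, C = (60.74·75.65 + 5.680·169.0)/66.42 = 83.63 µg/L.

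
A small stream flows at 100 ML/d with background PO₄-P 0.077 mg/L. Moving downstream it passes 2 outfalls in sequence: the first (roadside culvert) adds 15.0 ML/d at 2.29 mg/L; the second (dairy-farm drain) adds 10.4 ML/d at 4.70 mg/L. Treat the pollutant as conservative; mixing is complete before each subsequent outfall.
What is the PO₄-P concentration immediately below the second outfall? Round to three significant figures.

Outfall 1: combined Q = 115.0 ML/d; C = (100.0·0.07700 + 15.00·2.290)/115.0 = 0.3657 mg/L.
Outfall 2: combined Q = 125.4 ML/d; C = (115.0·0.3657 + 10.40·4.700)/125.4 = 0.7251 mg/L.

0.725 mg/L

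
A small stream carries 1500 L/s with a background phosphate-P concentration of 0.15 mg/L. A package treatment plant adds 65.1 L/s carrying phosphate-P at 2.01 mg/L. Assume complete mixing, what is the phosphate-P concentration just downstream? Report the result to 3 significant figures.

Conservation of mass: C = (1500·0.1500 + 65.10·2.010) / 1565 = 355.9/1565 = 0.2274 mg/L.

0.227 mg/L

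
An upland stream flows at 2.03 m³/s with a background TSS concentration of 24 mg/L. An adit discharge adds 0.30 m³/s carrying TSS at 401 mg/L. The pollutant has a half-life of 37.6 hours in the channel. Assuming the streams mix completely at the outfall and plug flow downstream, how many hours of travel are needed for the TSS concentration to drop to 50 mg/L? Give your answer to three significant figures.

Mixed concentration C = ΣQC/ΣQ = (2.030·24.00 + 0.3000·401.0) / 2.330 = 169.0/2.330 = 72.54 mg/L.
Half-life 37.6 h → k = ln 2 / 37.6 = 0.01843 h⁻¹ = 0.4424 d⁻¹.
72.54·exp(−k·t) = 50 → t = ln(72.54/50)/k = 72670 s = 20.19 h.

20.2 h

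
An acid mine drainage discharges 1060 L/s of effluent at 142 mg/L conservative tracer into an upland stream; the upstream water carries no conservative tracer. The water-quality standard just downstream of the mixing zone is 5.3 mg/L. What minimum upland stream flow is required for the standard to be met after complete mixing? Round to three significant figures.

Set C_mix = 5.3: (Q·0 + 1060·142.0) / (Q + 1060) = 5.3
→ Q = 1060·(142.0 − 5.3)/(5.3 − 0) = 27340 L/s.

27300 L/s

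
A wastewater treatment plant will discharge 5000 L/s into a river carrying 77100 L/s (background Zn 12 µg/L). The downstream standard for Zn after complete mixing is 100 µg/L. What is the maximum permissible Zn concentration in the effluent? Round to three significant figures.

At the limit, (Qr·Cr + Qe·Cₑ)/(Qr + Qe) = 100:
Cₑ = (82100·100 − 77100·12.00) / 5000 = 1457 µg/L.

1460 µg/L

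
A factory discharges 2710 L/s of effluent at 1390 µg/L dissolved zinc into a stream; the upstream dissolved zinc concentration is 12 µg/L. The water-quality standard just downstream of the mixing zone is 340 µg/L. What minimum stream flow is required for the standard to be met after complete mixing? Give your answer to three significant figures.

8680 L/s

Set C_mix = 340: (Q·12.00 + 2710·1390) / (Q + 2710) = 340
→ Q = 2710·(1390 − 340)/(340 − 12.00) = 8675 L/s.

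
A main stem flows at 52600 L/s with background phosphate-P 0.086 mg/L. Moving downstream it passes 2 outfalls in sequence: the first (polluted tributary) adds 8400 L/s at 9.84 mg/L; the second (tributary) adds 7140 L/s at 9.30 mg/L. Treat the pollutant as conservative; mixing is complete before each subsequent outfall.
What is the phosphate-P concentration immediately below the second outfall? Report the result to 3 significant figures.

2.25 mg/L

Outfall 1: combined Q = 61000 L/s; C = (52600·0.08600 + 8400·9.840)/61000 = 1.429 mg/L.
Outfall 2: combined Q = 68140 L/s; C = (61000·1.429 + 7140·9.300)/68140 = 2.254 mg/L.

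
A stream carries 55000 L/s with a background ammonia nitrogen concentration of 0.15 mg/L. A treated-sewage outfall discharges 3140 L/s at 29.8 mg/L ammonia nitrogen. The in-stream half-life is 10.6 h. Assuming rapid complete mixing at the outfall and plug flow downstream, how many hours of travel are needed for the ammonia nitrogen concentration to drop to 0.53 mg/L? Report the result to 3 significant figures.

Flow-weighted average: C = (55000·0.1500 + 3140·29.80) / 58140 = 101800/58140 = 1.751 mg/L.
Half-life 10.6 h → k = ln 2 / 10.6 = 0.06539 h⁻¹ = 1.569 d⁻¹.
1.751·exp(−k·t) = 0.53 → t = ln(1.751/0.53)/k = 65800 s = 18.28 h.

18.3 h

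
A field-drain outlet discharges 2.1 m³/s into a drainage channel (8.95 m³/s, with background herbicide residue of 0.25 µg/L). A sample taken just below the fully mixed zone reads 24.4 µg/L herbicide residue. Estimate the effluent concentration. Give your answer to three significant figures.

Mass balance: 8.950·0.2500 + 2.100·Cₑ = 11.05·24.40
→ Cₑ = (11.05·24.40 − 8.950·0.2500) / 2.100 = 127.3 µg/L.

127 µg/L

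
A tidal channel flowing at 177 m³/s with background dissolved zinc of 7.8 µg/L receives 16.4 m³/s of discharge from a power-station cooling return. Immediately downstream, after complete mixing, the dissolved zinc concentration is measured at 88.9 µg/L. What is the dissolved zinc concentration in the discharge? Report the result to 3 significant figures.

Mass balance: 177.0·7.800 + 16.40·Cₑ = 193.4·88.90
→ Cₑ = (193.4·88.90 − 177.0·7.800) / 16.40 = 964.2 µg/L.

964 µg/L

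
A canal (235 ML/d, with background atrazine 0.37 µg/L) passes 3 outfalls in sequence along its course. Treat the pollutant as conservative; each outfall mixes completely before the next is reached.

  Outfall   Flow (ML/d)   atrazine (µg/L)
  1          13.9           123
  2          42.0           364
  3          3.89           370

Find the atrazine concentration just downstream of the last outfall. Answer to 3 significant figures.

62.8 µg/L

After outfall 1: Q = 235.0 + 13.90 = 248.9 ML/d; C = (235.0·0.3700 + 13.90·123.0)/248.9 = 7.218 µg/L.
After outfall 2: Q = 248.9 + 42.00 = 290.9 ML/d; C = (248.9·7.218 + 42.00·364.0)/290.9 = 58.73 µg/L.
After outfall 3: Q = 290.9 + 3.890 = 294.8 ML/d; C = (290.9·58.73 + 3.890·370.0)/294.8 = 62.84 µg/L.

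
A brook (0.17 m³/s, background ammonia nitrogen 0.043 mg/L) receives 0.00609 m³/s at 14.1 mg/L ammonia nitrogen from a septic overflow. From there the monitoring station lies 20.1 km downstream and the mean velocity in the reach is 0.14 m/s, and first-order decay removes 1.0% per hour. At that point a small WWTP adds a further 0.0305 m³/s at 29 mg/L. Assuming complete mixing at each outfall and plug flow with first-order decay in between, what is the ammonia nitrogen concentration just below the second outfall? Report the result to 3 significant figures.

4.58 mg/L

Conservation of mass: C = (0.1700·0.04300 + 0.006090·14.10) / 0.1761 = 0.09318/0.1761 = 0.5292 mg/L; combined flow 0.1761 m³/s.
Travel time t = 20.1·1000 / 0.14 = 143600 s = 39.88 h.
1.0%/h lost → k = −ln(1 − 0.01) = 0.01005 h⁻¹.
After decay, C = 0.5292 × e^(−kt) = 0.5292 × 0.6698 = 0.3544 mg/L.
Second outfall: C = (0.1761·0.3544 + 0.03050·29.00)/0.2066 = 4.584 mg/L.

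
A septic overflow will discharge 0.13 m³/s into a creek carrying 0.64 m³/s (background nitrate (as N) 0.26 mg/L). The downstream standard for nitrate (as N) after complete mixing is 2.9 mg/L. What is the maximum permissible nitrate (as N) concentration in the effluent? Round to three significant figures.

15.9 mg/L

At the limit, (Qr·Cr + Qe·Cₑ)/(Qr + Qe) = 2.9:
Cₑ = (0.7700·2.9 − 0.6400·0.2600) / 0.1300 = 15.90 mg/L.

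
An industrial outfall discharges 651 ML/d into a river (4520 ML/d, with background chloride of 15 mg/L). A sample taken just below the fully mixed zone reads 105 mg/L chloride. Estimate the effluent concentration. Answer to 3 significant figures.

Mass balance: 4520·15.00 + 651.0·Cₑ = 5171·105.0
→ Cₑ = (5171·105.0 − 4520·15.00) / 651.0 = 729.9 mg/L.

730 mg/L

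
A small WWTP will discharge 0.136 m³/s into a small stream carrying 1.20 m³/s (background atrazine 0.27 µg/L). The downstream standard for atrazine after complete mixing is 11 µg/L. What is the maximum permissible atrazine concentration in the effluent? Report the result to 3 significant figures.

106 µg/L

At the limit, (Qr·Cr + Qe·Cₑ)/(Qr + Qe) = 11:
Cₑ = (1.336·11 − 1.200·0.2700) / 0.1360 = 105.7 µg/L.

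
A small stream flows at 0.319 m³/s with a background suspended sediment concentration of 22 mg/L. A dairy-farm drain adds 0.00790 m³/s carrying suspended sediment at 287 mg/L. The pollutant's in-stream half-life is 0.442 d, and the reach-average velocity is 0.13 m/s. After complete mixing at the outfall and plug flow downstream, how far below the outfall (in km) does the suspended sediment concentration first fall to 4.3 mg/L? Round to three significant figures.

Mass balance: C = (0.3190·22.00 + 0.007900·287.0) / 0.3269 = 9.285/0.3269 = 28.40 mg/L.
Half-life 0.442 d → k = ln 2 / 0.442 = 1.568 d⁻¹.
Set 28.40·exp(−k·t) = 4.3 → t = ln(28.40/4.3)/k = 104000 s = 28.89 h.
Distance = v·t = 0.13·104000 = 13520 m = 13.52 km.

13.5 km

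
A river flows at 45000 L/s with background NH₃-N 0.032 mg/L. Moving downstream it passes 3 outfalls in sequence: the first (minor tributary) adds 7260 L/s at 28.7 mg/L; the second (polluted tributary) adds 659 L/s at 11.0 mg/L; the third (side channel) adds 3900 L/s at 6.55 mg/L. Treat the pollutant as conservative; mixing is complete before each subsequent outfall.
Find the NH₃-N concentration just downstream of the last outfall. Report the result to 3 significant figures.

4.27 mg/L

Below outfall 1: Q → 52260 L/s, C = (45000·0.03200 + 7260·28.70)/52260 = 4.015 mg/L.
Below outfall 2: Q → 52920 L/s, C = (52260·4.015 + 659.0·11.00)/52920 = 4.102 mg/L.
Below outfall 3: Q → 56820 L/s, C = (52920·4.102 + 3900·6.550)/56820 = 4.270 mg/L.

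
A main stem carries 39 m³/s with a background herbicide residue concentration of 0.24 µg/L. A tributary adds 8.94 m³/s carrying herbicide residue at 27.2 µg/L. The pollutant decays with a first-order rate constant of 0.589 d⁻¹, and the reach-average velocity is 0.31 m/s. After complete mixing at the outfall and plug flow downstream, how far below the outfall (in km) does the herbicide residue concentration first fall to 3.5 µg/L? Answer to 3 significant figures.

After mixing, C = (39.00·0.2400 + 8.940·27.20) / 47.94 = 252.5/47.94 = 5.268 µg/L.
Set 5.268·exp(−k·t) = 3.5 → t = ln(5.268/3.5)/k = 59970 s = 16.66 h.
Distance = v·t = 0.31·59970 = 18590 m = 18.59 km.

18.6 km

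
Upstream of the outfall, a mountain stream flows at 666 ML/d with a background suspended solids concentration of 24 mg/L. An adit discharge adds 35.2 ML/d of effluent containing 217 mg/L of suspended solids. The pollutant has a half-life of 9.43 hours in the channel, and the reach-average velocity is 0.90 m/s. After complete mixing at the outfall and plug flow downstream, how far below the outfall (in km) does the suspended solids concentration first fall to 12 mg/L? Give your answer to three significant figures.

45.5 km

Mass balance: C = (666.0·24.00 + 35.20·217.0) / 701.2 = 23620/701.2 = 33.69 mg/L.
Half-life 9.43 h → k = ln 2 / 9.43 = 0.07350 h⁻¹ = 1.764 d⁻¹.
Set 33.69·exp(−k·t) = 12 → t = ln(33.69/12)/k = 50560 s = 14.04 h.
Distance = v·t = 0.90·50560 = 45500 m = 45.50 km.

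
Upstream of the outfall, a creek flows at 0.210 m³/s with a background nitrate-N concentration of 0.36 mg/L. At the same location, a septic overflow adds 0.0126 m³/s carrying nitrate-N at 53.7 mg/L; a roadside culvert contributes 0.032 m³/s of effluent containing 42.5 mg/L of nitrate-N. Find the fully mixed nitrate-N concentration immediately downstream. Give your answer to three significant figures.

After mixing, C = (0.2100·0.3600 + 0.01260·53.70 + 0.03200·42.50) / 0.2546 = 2.112/0.2546 = 8.296 mg/L.

8.30 mg/L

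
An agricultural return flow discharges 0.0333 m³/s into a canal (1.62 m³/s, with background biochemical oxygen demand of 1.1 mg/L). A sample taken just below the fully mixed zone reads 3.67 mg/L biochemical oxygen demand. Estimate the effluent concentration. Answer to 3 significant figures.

129 mg/L

Mass balance: 1.620·1.100 + 0.03330·Cₑ = 1.653·3.670
→ Cₑ = (1.653·3.670 − 1.620·1.100) / 0.03330 = 128.7 mg/L.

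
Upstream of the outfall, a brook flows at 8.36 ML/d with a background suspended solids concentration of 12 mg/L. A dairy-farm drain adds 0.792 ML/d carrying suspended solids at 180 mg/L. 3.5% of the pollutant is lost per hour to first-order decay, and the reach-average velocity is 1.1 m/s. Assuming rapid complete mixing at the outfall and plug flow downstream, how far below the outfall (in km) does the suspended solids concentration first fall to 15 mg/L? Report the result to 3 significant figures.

Mass balance: C = (8.360·12.00 + 0.7920·180.0) / 9.152 = 242.9/9.152 = 26.54 mg/L.
3.5%/h lost → k = −ln(1 − 0.035) = 0.03563 h⁻¹.
Set 26.54·exp(−k·t) = 15 → t = ln(26.54/15)/k = 57650 s = 16.01 h.
Distance = v·t = 1.1·57650 = 63420 m = 63.42 km.

63.4 km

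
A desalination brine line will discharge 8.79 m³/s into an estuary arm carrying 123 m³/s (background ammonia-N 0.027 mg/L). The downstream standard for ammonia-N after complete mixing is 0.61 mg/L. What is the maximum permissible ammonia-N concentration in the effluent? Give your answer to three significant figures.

8.77 mg/L

At the limit, (Qr·Cr + Qe·Cₑ)/(Qr + Qe) = 0.61:
Cₑ = (131.8·0.61 − 123.0·0.02700) / 8.790 = 8.768 mg/L.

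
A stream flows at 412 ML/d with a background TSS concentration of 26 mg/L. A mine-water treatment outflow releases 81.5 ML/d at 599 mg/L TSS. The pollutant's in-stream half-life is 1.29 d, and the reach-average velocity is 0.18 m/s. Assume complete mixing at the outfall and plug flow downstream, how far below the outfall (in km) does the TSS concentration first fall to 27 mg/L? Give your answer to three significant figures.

Conservation of mass: C = (412.0·26.00 + 81.50·599.0) / 493.5 = 59530/493.5 = 120.6 mg/L.
Half-life 1.29 d → k = ln 2 / 1.29 = 0.5373 d⁻¹.
Set 120.6·exp(−k·t) = 27 → t = ln(120.6/27)/k = 240700 s = 66.86 h.
Distance = v·t = 0.18·240700 = 43330 m = 43.33 km.

43.3 km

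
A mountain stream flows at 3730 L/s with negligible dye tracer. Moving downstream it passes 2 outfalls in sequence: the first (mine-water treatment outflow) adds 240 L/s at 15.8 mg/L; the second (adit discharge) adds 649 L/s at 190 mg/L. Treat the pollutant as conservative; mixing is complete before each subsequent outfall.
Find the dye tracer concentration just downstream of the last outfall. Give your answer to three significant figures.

Below outfall 1: Q → 3970 L/s, C = (3730·0 + 240.0·15.80)/3970 = 0.9552 mg/L.
Below outfall 2: Q → 4619 L/s, C = (3970·0.9552 + 649.0·190.0)/4619 = 27.52 mg/L.

27.5 mg/L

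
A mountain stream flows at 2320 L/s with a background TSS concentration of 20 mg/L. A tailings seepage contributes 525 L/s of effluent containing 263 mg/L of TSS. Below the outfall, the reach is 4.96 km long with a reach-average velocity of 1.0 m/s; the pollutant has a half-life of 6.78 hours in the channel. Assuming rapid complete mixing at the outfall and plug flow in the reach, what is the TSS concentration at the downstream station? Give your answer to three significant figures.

Mass balance: C = (2320·20.00 + 525.0·263.0) / 2845 = 184500/2845 = 64.84 mg/L.
Travel time t = 4.96·1000 / 1.0 = 4960 s = 1.378 h.
Half-life 6.78 h → k = ln 2 / 6.78 = 0.1022 h⁻¹ = 2.454 d⁻¹.
First-order decay: C = 64.84·exp(−k·t) = 64.84·0.8686 = 56.32 mg/L.

56.3 mg/L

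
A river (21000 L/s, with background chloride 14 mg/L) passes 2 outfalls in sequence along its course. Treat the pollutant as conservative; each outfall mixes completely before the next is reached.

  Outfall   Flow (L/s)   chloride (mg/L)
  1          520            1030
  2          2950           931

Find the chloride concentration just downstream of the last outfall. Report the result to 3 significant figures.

146 mg/L

Outfall 1: combined Q = 21520 L/s; C = (21000·14.00 + 520.0·1030)/21520 = 38.55 mg/L.
Outfall 2: combined Q = 24470 L/s; C = (21520·38.55 + 2950·931.0)/24470 = 146.1 mg/L.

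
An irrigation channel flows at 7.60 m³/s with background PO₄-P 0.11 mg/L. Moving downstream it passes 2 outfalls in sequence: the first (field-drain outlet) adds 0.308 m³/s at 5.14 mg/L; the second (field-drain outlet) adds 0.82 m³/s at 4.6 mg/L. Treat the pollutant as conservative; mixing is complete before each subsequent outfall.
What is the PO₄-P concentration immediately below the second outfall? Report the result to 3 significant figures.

0.709 mg/L

Outfall 1: combined Q = 7.908 m³/s; C = (7.600·0.1100 + 0.3080·5.140)/7.908 = 0.3059 mg/L.
Outfall 2: combined Q = 8.728 m³/s; C = (7.908·0.3059 + 0.8200·4.600)/8.728 = 0.7093 mg/L.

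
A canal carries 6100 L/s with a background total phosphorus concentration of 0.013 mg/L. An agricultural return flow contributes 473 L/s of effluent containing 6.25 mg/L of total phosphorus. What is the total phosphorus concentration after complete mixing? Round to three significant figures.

0.462 mg/L

Flow-weighted average: C = (6100·0.01300 + 473.0·6.250) / 6573 = 3036/6573 = 0.4618 mg/L.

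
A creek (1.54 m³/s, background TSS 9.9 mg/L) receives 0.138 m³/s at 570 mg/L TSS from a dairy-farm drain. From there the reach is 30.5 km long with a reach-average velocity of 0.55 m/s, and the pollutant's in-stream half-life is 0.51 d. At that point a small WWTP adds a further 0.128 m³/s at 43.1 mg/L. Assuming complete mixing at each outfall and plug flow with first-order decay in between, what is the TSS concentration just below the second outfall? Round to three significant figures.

Flow-weighted average: C = (1.540·9.900 + 0.1380·570.0) / 1.678 = 93.91/1.678 = 55.96 mg/L; combined flow 1.678 m³/s.
Travel time t = 30.5·1000 / 0.55 = 55450 s = 15.40 h.
Half-life 0.51 d → k = ln 2 / 0.51 = 1.359 d⁻¹.
After decay, C = 55.96 × e^(−kt) = 55.96 × 0.4180 = 23.39 mg/L.
Second outfall: C = (1.678·23.39 + 0.1280·43.10)/1.806 = 24.79 mg/L.

24.8 mg/L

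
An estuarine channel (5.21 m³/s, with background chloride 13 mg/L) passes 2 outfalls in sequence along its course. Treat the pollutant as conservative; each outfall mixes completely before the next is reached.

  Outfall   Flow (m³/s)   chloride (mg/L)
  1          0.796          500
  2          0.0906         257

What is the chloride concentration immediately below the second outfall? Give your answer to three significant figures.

Outfall 1: combined Q = 6.006 m³/s; C = (5.210·13.00 + 0.7960·500.0)/6.006 = 77.54 mg/L.
Outfall 2: combined Q = 6.097 m³/s; C = (6.006·77.54 + 0.09060·257.0)/6.097 = 80.21 mg/L.

80.2 mg/L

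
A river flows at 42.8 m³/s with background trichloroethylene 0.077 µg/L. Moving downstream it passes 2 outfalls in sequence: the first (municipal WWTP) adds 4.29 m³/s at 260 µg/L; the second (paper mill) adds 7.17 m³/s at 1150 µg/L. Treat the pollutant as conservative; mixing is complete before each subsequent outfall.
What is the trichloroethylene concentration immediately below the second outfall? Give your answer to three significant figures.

Outfall 1: combined Q = 47.09 m³/s; C = (42.80·0.07700 + 4.290·260.0)/47.09 = 23.76 µg/L.
Outfall 2: combined Q = 54.26 m³/s; C = (47.09·23.76 + 7.170·1150)/54.26 = 172.6 µg/L.

173 µg/L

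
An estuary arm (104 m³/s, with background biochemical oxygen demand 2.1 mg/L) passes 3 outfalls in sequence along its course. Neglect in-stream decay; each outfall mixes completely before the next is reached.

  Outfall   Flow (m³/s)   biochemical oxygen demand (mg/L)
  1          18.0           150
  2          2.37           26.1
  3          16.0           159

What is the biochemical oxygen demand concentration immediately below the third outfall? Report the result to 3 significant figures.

39.4 mg/L

After outfall 1: Q = 104.0 + 18.00 = 122.0 m³/s; C = (104.0·2.100 + 18.00·150.0)/122.0 = 23.92 mg/L.
After outfall 2: Q = 122.0 + 2.370 = 124.4 m³/s; C = (122.0·23.92 + 2.370·26.10)/124.4 = 23.96 mg/L.
After outfall 3: Q = 124.4 + 16.00 = 140.4 m³/s; C = (124.4·23.96 + 16.00·159.0)/140.4 = 39.35 mg/L.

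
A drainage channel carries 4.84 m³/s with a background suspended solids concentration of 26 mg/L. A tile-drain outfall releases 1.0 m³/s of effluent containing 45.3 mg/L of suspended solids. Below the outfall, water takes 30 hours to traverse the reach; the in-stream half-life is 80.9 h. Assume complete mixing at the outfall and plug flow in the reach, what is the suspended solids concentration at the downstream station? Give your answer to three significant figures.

22.7 mg/L

Mass balance: C = (4.840·26.00 + 1.000·45.30) / 5.840 = 171.1/5.840 = 29.30 mg/L.
Half-life 80.9 h → k = ln 2 / 80.9 = 0.008568 h⁻¹ = 0.2056 d⁻¹.
Decay over the reach: 29.30·exp(−kt) = 29.30·0.7733 = 22.66 mg/L.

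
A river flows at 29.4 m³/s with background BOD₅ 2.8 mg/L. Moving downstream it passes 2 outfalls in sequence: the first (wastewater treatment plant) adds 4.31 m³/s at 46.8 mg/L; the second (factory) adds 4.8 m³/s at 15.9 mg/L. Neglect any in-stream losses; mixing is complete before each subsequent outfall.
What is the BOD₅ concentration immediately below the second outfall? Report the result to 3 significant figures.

9.36 mg/L

Below outfall 1: Q → 33.71 m³/s, C = (29.40·2.800 + 4.310·46.80)/33.71 = 8.426 mg/L.
Below outfall 2: Q → 38.51 m³/s, C = (33.71·8.426 + 4.800·15.90)/38.51 = 9.357 mg/L.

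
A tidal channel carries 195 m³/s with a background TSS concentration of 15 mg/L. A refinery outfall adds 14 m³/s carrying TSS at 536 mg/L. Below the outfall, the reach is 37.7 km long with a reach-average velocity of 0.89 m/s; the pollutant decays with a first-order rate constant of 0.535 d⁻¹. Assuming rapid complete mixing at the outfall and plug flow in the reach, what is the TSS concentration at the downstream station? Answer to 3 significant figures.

38.4 mg/L

Conservation of mass: C = (195.0·15.00 + 14.00·536.0) / 209.0 = 10430/209.0 = 49.90 mg/L.
Travel time t = 37.7·1000 / 0.89 = 42360 s = 11.77 h.
Decay over the reach: 49.90·exp(−kt) = 49.90·0.7693 = 38.39 mg/L.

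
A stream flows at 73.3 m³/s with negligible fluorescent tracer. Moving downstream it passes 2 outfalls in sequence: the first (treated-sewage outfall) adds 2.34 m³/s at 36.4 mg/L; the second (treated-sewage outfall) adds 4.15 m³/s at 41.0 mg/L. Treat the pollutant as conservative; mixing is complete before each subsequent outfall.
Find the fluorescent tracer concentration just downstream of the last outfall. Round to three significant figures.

Outfall 1: combined Q = 75.64 m³/s; C = (73.30·0 + 2.340·36.40)/75.64 = 1.126 mg/L.
Outfall 2: combined Q = 79.79 m³/s; C = (75.64·1.126 + 4.150·41.00)/79.79 = 3.200 mg/L.

3.20 mg/L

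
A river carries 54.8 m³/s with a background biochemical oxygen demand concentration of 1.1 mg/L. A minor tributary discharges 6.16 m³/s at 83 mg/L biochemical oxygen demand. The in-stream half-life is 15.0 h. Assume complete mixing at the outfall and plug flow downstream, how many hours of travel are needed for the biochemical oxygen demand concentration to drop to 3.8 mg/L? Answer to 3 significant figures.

19.5 h

Mixed concentration C = ΣQC/ΣQ = (54.80·1.100 + 6.160·83.00) / 60.96 = 571.6/60.96 = 9.376 mg/L.
Half-life 15.0 h → k = ln 2 / 15.0 = 0.04621 h⁻¹ = 1.109 d⁻¹.
9.376·exp(−k·t) = 3.8 → t = ln(9.376/3.8)/k = 70360 s = 19.54 h.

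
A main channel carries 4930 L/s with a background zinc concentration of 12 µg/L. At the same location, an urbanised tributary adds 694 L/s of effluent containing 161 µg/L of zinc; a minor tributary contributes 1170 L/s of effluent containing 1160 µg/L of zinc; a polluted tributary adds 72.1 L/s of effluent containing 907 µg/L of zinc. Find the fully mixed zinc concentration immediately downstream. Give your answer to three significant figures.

After mixing, C = (4930·12.00 + 694.0·161.0 + 1170·1160 + 72.10·907.0) / 6866 = 1593000/6866 = 232.1 µg/L.

232 µg/L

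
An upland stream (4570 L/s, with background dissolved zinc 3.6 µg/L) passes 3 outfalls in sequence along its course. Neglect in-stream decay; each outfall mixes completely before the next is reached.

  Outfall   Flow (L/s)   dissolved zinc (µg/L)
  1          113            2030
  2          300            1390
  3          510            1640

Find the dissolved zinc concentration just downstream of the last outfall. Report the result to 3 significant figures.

Below outfall 1: Q → 4683 L/s, C = (4570·3.600 + 113.0·2030)/4683 = 52.50 µg/L.
Below outfall 2: Q → 4983 L/s, C = (4683·52.50 + 300.0·1390)/4983 = 133.0 µg/L.
Below outfall 3: Q → 5493 L/s, C = (4983·133.0 + 510.0·1640)/5493 = 272.9 µg/L.

273 µg/L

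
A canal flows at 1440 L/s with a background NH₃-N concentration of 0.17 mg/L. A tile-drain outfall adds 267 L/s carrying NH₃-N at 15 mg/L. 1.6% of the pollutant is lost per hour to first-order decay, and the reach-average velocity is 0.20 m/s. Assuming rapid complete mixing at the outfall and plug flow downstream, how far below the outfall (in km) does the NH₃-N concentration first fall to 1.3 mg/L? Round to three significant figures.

After mixing, C = (1440·0.1700 + 267.0·15.00) / 1707 = 4250/1707 = 2.490 mg/L.
1.6%/h lost → k = −ln(1 − 0.016) = 0.01613 h⁻¹.
Set 2.490·exp(−k·t) = 1.3 → t = ln(2.490/1.3)/k = 145000 s = 40.28 h.
Distance = v·t = 0.20·145000 = 29010 m = 29.01 km.

29.0 km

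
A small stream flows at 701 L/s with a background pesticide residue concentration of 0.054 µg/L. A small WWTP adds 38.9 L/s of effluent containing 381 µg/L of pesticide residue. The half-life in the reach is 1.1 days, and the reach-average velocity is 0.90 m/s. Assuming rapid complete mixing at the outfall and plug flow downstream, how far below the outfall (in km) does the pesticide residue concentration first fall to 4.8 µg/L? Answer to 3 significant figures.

177 km

Conservation of mass: C = (701.0·0.05400 + 38.90·381.0) / 739.9 = 14860/739.9 = 20.08 µg/L.
Half-life 1.1 d → k = ln 2 / 1.1 = 0.6301 d⁻¹.
Set 20.08·exp(−k·t) = 4.8 → t = ln(20.08/4.8)/k = 196200 s = 54.51 h.
Distance = v·t = 0.90·196200 = 176600 m = 176.6 km.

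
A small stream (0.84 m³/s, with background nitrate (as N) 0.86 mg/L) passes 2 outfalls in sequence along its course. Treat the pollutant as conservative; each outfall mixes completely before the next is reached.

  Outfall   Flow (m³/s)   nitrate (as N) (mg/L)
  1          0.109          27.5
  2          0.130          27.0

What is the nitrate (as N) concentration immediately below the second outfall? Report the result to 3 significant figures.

6.70 mg/L

Outfall 1: combined Q = 0.9490 m³/s; C = (0.8400·0.8600 + 0.1090·27.50)/0.9490 = 3.920 mg/L.
Outfall 2: combined Q = 1.079 m³/s; C = (0.9490·3.920 + 0.1300·27.00)/1.079 = 6.701 mg/L.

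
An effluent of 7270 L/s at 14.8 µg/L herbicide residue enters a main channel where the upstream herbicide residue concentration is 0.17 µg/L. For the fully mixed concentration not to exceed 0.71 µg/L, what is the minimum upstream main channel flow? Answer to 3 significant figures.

190000 L/s

Set C_mix = 0.71: (Q·0.1700 + 7270·14.80) / (Q + 7270) = 0.71
→ Q = 7270·(14.80 − 0.71)/(0.71 − 0.1700) = 189700 L/s.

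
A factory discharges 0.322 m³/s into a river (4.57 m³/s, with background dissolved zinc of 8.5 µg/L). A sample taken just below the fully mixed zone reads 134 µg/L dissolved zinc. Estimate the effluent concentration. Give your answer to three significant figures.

1920 µg/L

Mass balance: 4.570·8.500 + 0.3220·Cₑ = 4.892·134.0
→ Cₑ = (4.892·134.0 − 4.570·8.500) / 0.3220 = 1915 µg/L.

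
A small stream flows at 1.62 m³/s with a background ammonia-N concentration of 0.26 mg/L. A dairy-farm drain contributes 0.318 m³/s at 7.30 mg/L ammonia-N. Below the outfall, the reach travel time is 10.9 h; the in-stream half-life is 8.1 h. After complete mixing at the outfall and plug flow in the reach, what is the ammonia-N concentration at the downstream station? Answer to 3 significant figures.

Mass balance: C = (1.620·0.2600 + 0.3180·7.300) / 1.938 = 2.743/1.938 = 1.415 mg/L.
Half-life 8.1 h → k = ln 2 / 8.1 = 0.08557 h⁻¹ = 2.054 d⁻¹.
First-order decay: C = 1.415·exp(−k·t) = 1.415·0.3935 = 0.5568 mg/L.

0.557 mg/L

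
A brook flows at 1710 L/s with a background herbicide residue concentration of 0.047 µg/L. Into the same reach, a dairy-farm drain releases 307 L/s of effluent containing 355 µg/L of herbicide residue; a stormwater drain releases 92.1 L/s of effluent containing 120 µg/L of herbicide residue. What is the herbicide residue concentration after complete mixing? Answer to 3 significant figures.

After mixing, C = (1710·0.04700 + 307.0·355.0 + 92.10·120.0) / 2109 = 120100/2109 = 56.95 µg/L.

57.0 µg/L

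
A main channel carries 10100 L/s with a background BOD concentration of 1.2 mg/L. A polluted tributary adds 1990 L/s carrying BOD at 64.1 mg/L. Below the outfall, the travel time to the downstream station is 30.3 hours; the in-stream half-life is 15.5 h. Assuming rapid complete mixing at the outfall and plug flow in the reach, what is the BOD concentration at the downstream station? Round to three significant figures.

2.98 mg/L

Conservation of mass: C = (10100·1.200 + 1990·64.10) / 12090 = 139700/12090 = 11.55 mg/L.
Half-life 15.5 h → k = ln 2 / 15.5 = 0.04472 h⁻¹ = 1.073 d⁻¹.
After decay, C = 11.55 × e^(−kt) = 11.55 × 0.2579 = 2.980 mg/L.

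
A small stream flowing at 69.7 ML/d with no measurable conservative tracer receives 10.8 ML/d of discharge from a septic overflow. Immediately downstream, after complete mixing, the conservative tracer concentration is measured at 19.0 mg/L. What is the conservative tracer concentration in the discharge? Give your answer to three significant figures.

142 mg/L

Mass balance: 69.70·0 + 10.80·Cₑ = 80.50·19.00
→ Cₑ = (80.50·19.00 − 69.70·0) / 10.80 = 141.6 mg/L.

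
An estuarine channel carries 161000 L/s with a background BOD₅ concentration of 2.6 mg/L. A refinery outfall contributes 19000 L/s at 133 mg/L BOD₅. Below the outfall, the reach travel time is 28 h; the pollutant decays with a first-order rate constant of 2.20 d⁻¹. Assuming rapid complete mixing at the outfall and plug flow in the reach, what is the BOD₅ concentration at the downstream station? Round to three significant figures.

1.26 mg/L

Flow-weighted average: C = (161000·2.600 + 19000·133.0) / 180000 = 2946000/180000 = 16.36 mg/L.
Decay over the reach: 16.36·exp(−kt) = 16.36·0.07679 = 1.257 mg/L.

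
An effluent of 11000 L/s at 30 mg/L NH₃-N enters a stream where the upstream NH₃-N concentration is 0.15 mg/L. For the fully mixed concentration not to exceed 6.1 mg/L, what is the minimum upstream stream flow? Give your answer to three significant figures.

44200 L/s

Set C_mix = 6.1: (Q·0.1500 + 11000·30.00) / (Q + 11000) = 6.1
→ Q = 11000·(30.00 − 6.1)/(6.1 − 0.1500) = 44180 L/s.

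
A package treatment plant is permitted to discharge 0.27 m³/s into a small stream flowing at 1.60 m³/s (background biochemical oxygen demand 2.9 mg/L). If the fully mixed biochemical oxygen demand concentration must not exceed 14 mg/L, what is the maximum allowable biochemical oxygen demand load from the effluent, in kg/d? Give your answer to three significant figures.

1860 kg/d

Mass balance at the limit: 1.600·2.900 + 0.2700·Cₑ = 1.870·14 → Cₑ = 79.78 mg/L.
Load = 0.2700 m³/s × 79.78 g/m³ × 86 400 s/d = 1861 kg/d.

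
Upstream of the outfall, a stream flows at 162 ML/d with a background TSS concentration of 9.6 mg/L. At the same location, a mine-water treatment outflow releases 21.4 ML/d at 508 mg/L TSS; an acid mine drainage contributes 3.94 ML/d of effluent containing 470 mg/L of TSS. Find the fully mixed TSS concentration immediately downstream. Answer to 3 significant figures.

76.2 mg/L

Mass balance: C = (162.0·9.600 + 21.40·508.0 + 3.940·470.0) / 187.3 = 14280/187.3 = 76.22 mg/L.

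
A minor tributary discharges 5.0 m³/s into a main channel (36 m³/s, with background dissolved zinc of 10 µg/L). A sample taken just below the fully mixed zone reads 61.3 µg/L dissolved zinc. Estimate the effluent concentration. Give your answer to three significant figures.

431 µg/L

Mass balance: 36.00·10.00 + 5.000·Cₑ = 41.00·61.30
→ Cₑ = (41.00·61.30 − 36.00·10.00) / 5.000 = 430.7 µg/L.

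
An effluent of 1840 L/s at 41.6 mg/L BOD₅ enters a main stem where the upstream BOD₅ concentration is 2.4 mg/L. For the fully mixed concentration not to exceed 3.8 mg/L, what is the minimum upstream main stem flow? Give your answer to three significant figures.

49700 L/s

Set C_mix = 3.8: (Q·2.400 + 1840·41.60) / (Q + 1840) = 3.8
→ Q = 1840·(41.60 − 3.8)/(3.8 − 2.400) = 49680 L/s.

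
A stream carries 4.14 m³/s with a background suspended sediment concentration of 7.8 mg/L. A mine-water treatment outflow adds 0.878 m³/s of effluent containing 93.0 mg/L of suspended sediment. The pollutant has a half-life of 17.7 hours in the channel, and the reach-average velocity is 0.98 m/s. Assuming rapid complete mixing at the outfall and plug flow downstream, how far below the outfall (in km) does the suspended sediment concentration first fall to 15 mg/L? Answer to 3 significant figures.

Mass balance: C = (4.140·7.800 + 0.8780·93.00) / 5.018 = 113.9/5.018 = 22.71 mg/L.
Half-life 17.7 h → k = ln 2 / 17.7 = 0.03916 h⁻¹ = 0.9399 d⁻¹.
Set 22.71·exp(−k·t) = 15 → t = ln(22.71/15)/k = 38120 s = 10.59 h.
Distance = v·t = 0.98·38120 = 37360 m = 37.36 km.

37.4 km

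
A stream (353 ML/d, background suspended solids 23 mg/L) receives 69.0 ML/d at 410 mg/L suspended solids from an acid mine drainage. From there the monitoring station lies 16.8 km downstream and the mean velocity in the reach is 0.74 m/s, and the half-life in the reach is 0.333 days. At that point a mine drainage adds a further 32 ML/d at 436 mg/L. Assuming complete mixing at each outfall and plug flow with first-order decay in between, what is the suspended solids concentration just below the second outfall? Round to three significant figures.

77.1 mg/L

Mixed concentration C = ΣQC/ΣQ = (353.0·23.00 + 69.00·410.0) / 422.0 = 36410/422.0 = 86.28 mg/L; combined flow 422.0 ML/d.
Travel time t = 16.8·1000 / 0.74 = 22700 s = 6.306 h.
Half-life 0.333 d → k = ln 2 / 0.333 = 2.082 d⁻¹.
First-order decay: C = 86.28·exp(−k·t) = 86.28·0.5787 = 49.93 mg/L.
Second outfall: C = (422.0·49.93 + 32.00·436.0)/454.0 = 77.14 mg/L.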